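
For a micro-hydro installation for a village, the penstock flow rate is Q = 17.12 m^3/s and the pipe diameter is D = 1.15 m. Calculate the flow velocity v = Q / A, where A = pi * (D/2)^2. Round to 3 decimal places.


Compute pipe cross-sectional area:
  A = pi * (D/2)^2 = pi * (1.15/2)^2 = 1.0387 m^2
Calculate velocity:
  v = Q / A = 17.12 / 1.0387
  v = 16.482 m/s

16.482


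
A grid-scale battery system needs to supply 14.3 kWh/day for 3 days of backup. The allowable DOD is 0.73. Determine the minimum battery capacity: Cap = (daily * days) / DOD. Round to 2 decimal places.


Total energy needed = daily * days = 14.3 * 3 = 42.9 kWh
Account for depth of discharge:
  Cap = total_energy / DOD = 42.9 / 0.73
  Cap = 58.77 kWh

58.77


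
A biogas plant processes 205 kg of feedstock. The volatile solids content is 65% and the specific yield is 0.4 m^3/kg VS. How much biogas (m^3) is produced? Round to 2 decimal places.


Compute volatile solids:
  VS = mass * VS_fraction = 205 * 0.65 = 133.25 kg
Calculate biogas volume:
  Biogas = VS * specific_yield = 133.25 * 0.4
  Biogas = 53.30 m^3

53.30


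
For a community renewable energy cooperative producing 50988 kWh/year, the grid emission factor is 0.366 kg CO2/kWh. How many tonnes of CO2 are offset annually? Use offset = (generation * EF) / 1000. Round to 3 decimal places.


CO2 offset in kg = generation * emission_factor
CO2 offset = 50988 * 0.366 = 18661.61 kg
Convert to tonnes:
  CO2 offset = 18661.61 / 1000 = 18.662 tonnes

18.662


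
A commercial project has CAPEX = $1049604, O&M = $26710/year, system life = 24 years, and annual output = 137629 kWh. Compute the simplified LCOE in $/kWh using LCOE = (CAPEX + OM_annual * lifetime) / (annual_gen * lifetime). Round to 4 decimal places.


Total cost = CAPEX + OM * lifetime = 1049604 + 26710 * 24 = 1049604 + 641040 = 1690644
Total generation = annual * lifetime = 137629 * 24 = 3303096 kWh
LCOE = 1690644 / 3303096
LCOE = 0.5118 $/kWh

0.5118


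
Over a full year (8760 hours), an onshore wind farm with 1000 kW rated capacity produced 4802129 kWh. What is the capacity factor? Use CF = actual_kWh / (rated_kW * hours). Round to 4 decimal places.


Capacity factor = actual output / maximum possible output
Maximum possible = rated * hours = 1000 * 8760 = 8760000 kWh
CF = 4802129 / 8760000
CF = 0.5482

0.5482


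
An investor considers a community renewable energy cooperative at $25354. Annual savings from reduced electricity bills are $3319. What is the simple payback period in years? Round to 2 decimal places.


Simple payback period = initial cost / annual savings
Payback = 25354 / 3319
Payback = 7.64 years

7.64


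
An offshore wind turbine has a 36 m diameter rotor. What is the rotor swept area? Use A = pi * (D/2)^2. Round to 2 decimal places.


Compute the rotor radius:
  r = D / 2 = 36 / 2 = 18.0 m
Calculate swept area:
  A = pi * r^2 = pi * 18.0^2
  A = 1017.88 m^2

1017.88


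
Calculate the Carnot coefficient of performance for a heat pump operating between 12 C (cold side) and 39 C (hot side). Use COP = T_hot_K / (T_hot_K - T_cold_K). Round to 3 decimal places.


Convert to Kelvin:
  T_hot = 39 + 273.15 = 312.15 K
  T_cold = 12 + 273.15 = 285.15 K
Apply Carnot COP formula:
  COP = T_hot_K / (T_hot_K - T_cold_K) = 312.15 / 27.0
  COP = 11.561

11.561


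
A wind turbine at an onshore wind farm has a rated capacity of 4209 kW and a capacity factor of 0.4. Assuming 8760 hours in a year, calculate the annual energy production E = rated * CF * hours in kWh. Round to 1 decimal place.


Annual energy = rated_kW * capacity_factor * hours_per_year
Given: P_rated = 4209 kW, CF = 0.4, hours = 8760
E = 4209 * 0.4 * 8760
E = 14748336.0 kWh

14748336.0


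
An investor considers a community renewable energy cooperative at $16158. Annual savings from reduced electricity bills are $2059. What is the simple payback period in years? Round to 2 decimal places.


Simple payback period = initial cost / annual savings
Payback = 16158 / 2059
Payback = 7.85 years

7.85


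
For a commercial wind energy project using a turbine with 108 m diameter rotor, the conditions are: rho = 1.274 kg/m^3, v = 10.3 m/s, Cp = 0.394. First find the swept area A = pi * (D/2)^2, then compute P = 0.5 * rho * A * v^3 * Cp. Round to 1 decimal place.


Step 1 -- Compute swept area:
  A = pi * (D/2)^2 = pi * (108/2)^2 = 9160.88 m^2
Step 2 -- Apply wind power equation:
  P = 0.5 * rho * A * v^3 * Cp
  v^3 = 10.3^3 = 1092.727
  P = 0.5 * 1.274 * 9160.88 * 1092.727 * 0.394
  P = 2512376.5 W

2512376.5


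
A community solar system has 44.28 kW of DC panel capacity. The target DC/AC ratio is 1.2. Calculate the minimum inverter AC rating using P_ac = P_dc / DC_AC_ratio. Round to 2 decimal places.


The inverter AC capacity is determined by the DC/AC ratio.
Given: P_dc = 44.28 kW, DC/AC ratio = 1.2
P_ac = P_dc / ratio = 44.28 / 1.2
P_ac = 36.90 kW

36.90


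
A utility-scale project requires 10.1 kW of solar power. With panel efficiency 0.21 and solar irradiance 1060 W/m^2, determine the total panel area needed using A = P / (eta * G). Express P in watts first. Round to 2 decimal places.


Convert target power to watts: P = 10.1 * 1000 = 10100.0 W
Compute denominator: eta * G = 0.21 * 1060 = 222.6
Required area A = P / (eta * G) = 10100.0 / 222.6
A = 45.37 m^2

45.37


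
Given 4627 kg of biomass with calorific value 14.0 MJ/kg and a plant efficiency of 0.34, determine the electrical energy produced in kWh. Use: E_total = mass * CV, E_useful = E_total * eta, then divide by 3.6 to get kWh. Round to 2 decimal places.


Total energy = mass * CV = 4627 * 14.0 = 64778.0 MJ
Useful energy = total * eta = 64778.0 * 0.34 = 22024.52 MJ
Convert to kWh: 22024.52 / 3.6
Useful energy = 6117.92 kWh

6117.92


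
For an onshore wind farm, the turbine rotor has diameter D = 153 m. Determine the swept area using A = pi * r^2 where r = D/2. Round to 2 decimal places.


Compute the rotor radius:
  r = D / 2 = 153 / 2 = 76.5 m
Calculate swept area:
  A = pi * r^2 = pi * 76.5^2
  A = 18385.39 m^2

18385.39


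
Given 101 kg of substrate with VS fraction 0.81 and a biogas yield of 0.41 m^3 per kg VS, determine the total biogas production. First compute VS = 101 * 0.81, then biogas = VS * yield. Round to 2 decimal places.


Compute volatile solids:
  VS = mass * VS_fraction = 101 * 0.81 = 81.81 kg
Calculate biogas volume:
  Biogas = VS * specific_yield = 81.81 * 0.41
  Biogas = 33.54 m^3

33.54


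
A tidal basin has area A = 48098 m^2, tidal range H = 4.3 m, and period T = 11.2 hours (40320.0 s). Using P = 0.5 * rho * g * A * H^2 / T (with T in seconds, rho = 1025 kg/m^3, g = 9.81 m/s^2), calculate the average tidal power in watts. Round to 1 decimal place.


Convert period to seconds: T = 11.2 * 3600 = 40320.0 s
H^2 = 4.3^2 = 18.49
P = 0.5 * rho * g * A * H^2 / T
P = 0.5 * 1025 * 9.81 * 48098 * 18.49 / 40320.0
P = 110893.5 W

110893.5


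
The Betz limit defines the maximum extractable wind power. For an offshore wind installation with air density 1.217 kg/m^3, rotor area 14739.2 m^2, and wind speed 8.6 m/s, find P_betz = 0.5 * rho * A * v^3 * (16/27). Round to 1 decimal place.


The Betz coefficient Cp_max = 16/27 = 0.5926
v^3 = 8.6^3 = 636.056
P_betz = 0.5 * rho * A * v^3 * Cp_max
P_betz = 0.5 * 1.217 * 14739.2 * 636.056 * 0.5926
P_betz = 3380539.9 W

3380539.9


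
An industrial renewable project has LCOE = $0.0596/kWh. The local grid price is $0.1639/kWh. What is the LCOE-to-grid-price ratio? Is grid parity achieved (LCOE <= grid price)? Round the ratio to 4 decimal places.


Compare LCOE to grid price:
  LCOE = $0.0596/kWh, Grid price = $0.1639/kWh
  Ratio = LCOE / grid_price = 0.0596 / 0.1639 = 0.3636
  Grid parity achieved (ratio <= 1)? yes

0.3636


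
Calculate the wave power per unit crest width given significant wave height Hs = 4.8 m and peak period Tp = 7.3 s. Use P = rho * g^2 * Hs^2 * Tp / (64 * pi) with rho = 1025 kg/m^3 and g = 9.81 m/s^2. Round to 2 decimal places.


Apply wave power formula:
  g^2 = 9.81^2 = 96.2361
  Hs^2 = 4.8^2 = 23.04
  Numerator = rho * g^2 * Hs^2 * Tp = 1025 * 96.2361 * 23.04 * 7.3 = 16590795.68
  Denominator = 64 * pi = 201.0619
  P = 16590795.68 / 201.0619 = 82515.85 W/m

82515.85


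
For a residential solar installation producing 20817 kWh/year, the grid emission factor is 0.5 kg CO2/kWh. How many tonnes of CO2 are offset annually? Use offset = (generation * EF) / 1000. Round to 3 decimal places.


CO2 offset in kg = generation * emission_factor
CO2 offset = 20817 * 0.5 = 10408.5 kg
Convert to tonnes:
  CO2 offset = 10408.5 / 1000 = 10.409 tonnes

10.409


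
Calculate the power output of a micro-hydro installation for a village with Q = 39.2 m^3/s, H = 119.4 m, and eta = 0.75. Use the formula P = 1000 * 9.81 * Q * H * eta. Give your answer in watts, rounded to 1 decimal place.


Apply the hydropower formula P = rho * g * Q * H * eta
rho * g = 1000 * 9.81 = 9810.0
P = 9810.0 * 39.2 * 119.4 * 0.75
P = 34436631.6 W

34436631.6


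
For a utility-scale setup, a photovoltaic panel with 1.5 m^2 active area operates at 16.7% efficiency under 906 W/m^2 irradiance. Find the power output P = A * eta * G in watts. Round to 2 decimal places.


Use the solar power formula P = A * eta * G.
Given: A = 1.5 m^2, eta = 0.167, G = 906 W/m^2
P = 1.5 * 0.167 * 906
P = 226.95 W

226.95


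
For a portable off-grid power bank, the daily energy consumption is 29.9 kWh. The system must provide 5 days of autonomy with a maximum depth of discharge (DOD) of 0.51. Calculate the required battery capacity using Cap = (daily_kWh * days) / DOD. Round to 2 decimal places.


Total energy needed = daily * days = 29.9 * 5 = 149.5 kWh
Account for depth of discharge:
  Cap = total_energy / DOD = 149.5 / 0.51
  Cap = 293.14 kWh

293.14


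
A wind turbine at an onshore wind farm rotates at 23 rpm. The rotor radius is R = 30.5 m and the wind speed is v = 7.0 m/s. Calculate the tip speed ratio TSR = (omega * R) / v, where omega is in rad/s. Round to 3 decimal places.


Convert rotational speed to rad/s:
  omega = 23 * 2 * pi / 60 = 2.4086 rad/s
Compute tip speed:
  v_tip = omega * R = 2.4086 * 30.5 = 73.461 m/s
Tip speed ratio:
  TSR = v_tip / v_wind = 73.461 / 7.0 = 10.494

10.494


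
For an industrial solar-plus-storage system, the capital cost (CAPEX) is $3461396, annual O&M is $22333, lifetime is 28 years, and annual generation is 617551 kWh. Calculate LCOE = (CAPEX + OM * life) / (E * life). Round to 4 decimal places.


Total cost = CAPEX + OM * lifetime = 3461396 + 22333 * 28 = 3461396 + 625324 = 4086720
Total generation = annual * lifetime = 617551 * 28 = 17291428 kWh
LCOE = 4086720 / 17291428
LCOE = 0.2363 $/kWh

0.2363


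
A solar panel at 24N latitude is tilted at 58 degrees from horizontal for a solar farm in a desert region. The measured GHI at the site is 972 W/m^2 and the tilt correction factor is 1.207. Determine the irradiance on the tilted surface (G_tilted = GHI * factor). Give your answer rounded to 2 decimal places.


Identify the given values:
  GHI = 972 W/m^2, tilt correction factor = 1.207
Apply the formula G_tilted = GHI * factor:
  G_tilted = 972 * 1.207
  G_tilted = 1173.20 W/m^2

1173.20


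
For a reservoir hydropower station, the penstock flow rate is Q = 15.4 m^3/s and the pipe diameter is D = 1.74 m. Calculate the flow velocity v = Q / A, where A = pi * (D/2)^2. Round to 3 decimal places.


Compute pipe cross-sectional area:
  A = pi * (D/2)^2 = pi * (1.74/2)^2 = 2.3779 m^2
Calculate velocity:
  v = Q / A = 15.4 / 2.3779
  v = 6.476 m/s

6.476


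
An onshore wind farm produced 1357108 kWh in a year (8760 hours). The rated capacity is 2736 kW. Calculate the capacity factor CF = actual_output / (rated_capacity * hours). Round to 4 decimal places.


Capacity factor = actual output / maximum possible output
Maximum possible = rated * hours = 2736 * 8760 = 23967360 kWh
CF = 1357108 / 23967360
CF = 0.0566

0.0566


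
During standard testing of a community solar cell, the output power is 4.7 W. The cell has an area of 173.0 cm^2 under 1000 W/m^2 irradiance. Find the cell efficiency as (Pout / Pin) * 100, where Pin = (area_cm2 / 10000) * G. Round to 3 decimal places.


First compute the input power:
  Pin = area_cm2 / 10000 * G = 173.0 / 10000 * 1000 = 17.3 W
Then compute efficiency:
  Efficiency = (Pout / Pin) * 100 = (4.7 / 17.3) * 100
  Efficiency = 27.168%

27.168


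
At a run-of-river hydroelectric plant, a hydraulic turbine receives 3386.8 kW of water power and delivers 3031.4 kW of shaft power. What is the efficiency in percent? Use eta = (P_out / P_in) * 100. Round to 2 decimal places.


Turbine efficiency = (output power / input power) * 100
eta = (3031.4 / 3386.8) * 100
eta = 89.51%

89.51


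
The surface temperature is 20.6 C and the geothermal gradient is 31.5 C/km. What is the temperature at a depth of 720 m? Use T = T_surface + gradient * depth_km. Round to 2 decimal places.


Convert depth to km: 720 / 1000 = 0.72 km
Temperature increase = gradient * depth_km = 31.5 * 0.72 = 22.68 C
Temperature at depth = T_surface + delta_T = 20.6 + 22.68
T = 43.28 C

43.28


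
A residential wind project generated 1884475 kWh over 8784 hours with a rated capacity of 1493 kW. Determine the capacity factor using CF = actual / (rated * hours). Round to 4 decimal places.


Capacity factor = actual output / maximum possible output
Maximum possible = rated * hours = 1493 * 8784 = 13114512 kWh
CF = 1884475 / 13114512
CF = 0.1437

0.1437


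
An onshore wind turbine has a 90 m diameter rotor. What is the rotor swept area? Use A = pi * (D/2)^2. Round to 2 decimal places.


Compute the rotor radius:
  r = D / 2 = 90 / 2 = 45.0 m
Calculate swept area:
  A = pi * r^2 = pi * 45.0^2
  A = 6361.73 m^2

6361.73


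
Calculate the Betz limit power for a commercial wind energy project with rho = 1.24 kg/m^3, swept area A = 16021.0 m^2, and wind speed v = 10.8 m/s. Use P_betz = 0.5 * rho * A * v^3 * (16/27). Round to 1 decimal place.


The Betz coefficient Cp_max = 16/27 = 0.5926
v^3 = 10.8^3 = 1259.712
P_betz = 0.5 * rho * A * v^3 * Cp_max
P_betz = 0.5 * 1.24 * 16021.0 * 1259.712 * 0.5926
P_betz = 7414959.7 W

7414959.7


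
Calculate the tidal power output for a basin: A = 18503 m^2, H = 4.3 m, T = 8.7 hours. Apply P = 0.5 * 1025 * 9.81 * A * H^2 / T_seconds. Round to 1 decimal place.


Convert period to seconds: T = 8.7 * 3600 = 31320.0 s
H^2 = 4.3^2 = 18.49
P = 0.5 * rho * g * A * H^2 / T
P = 0.5 * 1025 * 9.81 * 18503 * 18.49 / 31320.0
P = 54918.7 W

54918.7


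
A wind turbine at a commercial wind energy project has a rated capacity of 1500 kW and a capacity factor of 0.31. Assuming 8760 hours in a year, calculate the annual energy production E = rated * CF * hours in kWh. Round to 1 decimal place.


Annual energy = rated_kW * capacity_factor * hours_per_year
Given: P_rated = 1500 kW, CF = 0.31, hours = 8760
E = 1500 * 0.31 * 8760
E = 4073400.0 kWh

4073400.0


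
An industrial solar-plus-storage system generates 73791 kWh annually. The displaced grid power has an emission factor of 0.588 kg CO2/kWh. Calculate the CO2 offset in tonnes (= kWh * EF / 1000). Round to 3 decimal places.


CO2 offset in kg = generation * emission_factor
CO2 offset = 73791 * 0.588 = 43389.11 kg
Convert to tonnes:
  CO2 offset = 43389.11 / 1000 = 43.389 tonnes

43.389


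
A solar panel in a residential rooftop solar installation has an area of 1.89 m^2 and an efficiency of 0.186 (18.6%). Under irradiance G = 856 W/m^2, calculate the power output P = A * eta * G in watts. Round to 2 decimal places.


Use the solar power formula P = A * eta * G.
Given: A = 1.89 m^2, eta = 0.186, G = 856 W/m^2
P = 1.89 * 0.186 * 856
P = 300.92 W

300.92


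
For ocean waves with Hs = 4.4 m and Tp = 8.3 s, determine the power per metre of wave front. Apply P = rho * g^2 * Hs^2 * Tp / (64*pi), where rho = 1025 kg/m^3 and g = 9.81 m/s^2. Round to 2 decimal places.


Apply wave power formula:
  g^2 = 9.81^2 = 96.2361
  Hs^2 = 4.4^2 = 19.36
  Numerator = rho * g^2 * Hs^2 * Tp = 1025 * 96.2361 * 19.36 * 8.3 = 15850586.1
  Denominator = 64 * pi = 201.0619
  P = 15850586.1 / 201.0619 = 78834.35 W/m

78834.35


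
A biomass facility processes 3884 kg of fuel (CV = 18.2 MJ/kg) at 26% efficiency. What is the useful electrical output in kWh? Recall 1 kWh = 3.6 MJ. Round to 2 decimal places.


Total energy = mass * CV = 3884 * 18.2 = 70688.8 MJ
Useful energy = total * eta = 70688.8 * 0.26 = 18379.09 MJ
Convert to kWh: 18379.09 / 3.6
Useful energy = 5105.30 kWh

5105.30


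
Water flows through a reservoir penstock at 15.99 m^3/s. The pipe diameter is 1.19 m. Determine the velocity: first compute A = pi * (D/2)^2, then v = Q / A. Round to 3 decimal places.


Compute pipe cross-sectional area:
  A = pi * (D/2)^2 = pi * (1.19/2)^2 = 1.1122 m^2
Calculate velocity:
  v = Q / A = 15.99 / 1.1122
  v = 14.377 m/s

14.377


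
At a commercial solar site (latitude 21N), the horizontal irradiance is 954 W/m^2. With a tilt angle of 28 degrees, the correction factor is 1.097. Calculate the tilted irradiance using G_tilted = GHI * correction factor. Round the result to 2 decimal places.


Identify the given values:
  GHI = 954 W/m^2, tilt correction factor = 1.097
Apply the formula G_tilted = GHI * factor:
  G_tilted = 954 * 1.097
  G_tilted = 1046.54 W/m^2

1046.54


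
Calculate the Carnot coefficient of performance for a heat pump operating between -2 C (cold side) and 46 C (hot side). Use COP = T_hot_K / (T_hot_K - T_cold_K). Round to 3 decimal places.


Convert to Kelvin:
  T_hot = 46 + 273.15 = 319.15 K
  T_cold = -2 + 273.15 = 271.15 K
Apply Carnot COP formula:
  COP = T_hot_K / (T_hot_K - T_cold_K) = 319.15 / 48.0
  COP = 6.649

6.649


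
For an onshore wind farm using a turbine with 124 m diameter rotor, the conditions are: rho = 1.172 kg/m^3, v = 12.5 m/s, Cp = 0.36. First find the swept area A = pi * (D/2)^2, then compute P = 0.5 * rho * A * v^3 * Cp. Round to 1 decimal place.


Step 1 -- Compute swept area:
  A = pi * (D/2)^2 = pi * (124/2)^2 = 12076.28 m^2
Step 2 -- Apply wind power equation:
  P = 0.5 * rho * A * v^3 * Cp
  v^3 = 12.5^3 = 1953.125
  P = 0.5 * 1.172 * 12076.28 * 1953.125 * 0.36
  P = 4975805.6 W

4975805.6


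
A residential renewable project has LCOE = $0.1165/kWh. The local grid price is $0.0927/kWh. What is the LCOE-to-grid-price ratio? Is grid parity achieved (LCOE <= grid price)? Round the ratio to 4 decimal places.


Compare LCOE to grid price:
  LCOE = $0.1165/kWh, Grid price = $0.0927/kWh
  Ratio = LCOE / grid_price = 0.1165 / 0.0927 = 1.2567
  Grid parity achieved (ratio <= 1)? no

1.2567


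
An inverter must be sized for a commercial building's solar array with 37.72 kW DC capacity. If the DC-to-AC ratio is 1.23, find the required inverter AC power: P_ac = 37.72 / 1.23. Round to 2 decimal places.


The inverter AC capacity is determined by the DC/AC ratio.
Given: P_dc = 37.72 kW, DC/AC ratio = 1.23
P_ac = P_dc / ratio = 37.72 / 1.23
P_ac = 30.67 kW

30.67


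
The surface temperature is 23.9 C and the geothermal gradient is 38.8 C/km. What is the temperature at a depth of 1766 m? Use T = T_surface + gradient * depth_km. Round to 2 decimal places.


Convert depth to km: 1766 / 1000 = 1.766 km
Temperature increase = gradient * depth_km = 38.8 * 1.766 = 68.52 C
Temperature at depth = T_surface + delta_T = 23.9 + 68.52
T = 92.42 C

92.42


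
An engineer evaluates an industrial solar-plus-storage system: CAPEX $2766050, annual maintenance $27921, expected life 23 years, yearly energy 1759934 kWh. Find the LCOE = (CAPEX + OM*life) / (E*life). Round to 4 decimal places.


Total cost = CAPEX + OM * lifetime = 2766050 + 27921 * 23 = 2766050 + 642183 = 3408233
Total generation = annual * lifetime = 1759934 * 23 = 40478482 kWh
LCOE = 3408233 / 40478482
LCOE = 0.0842 $/kWh

0.0842


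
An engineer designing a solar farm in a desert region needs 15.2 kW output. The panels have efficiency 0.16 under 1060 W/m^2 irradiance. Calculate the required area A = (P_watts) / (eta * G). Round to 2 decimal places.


Convert target power to watts: P = 15.2 * 1000 = 15200.0 W
Compute denominator: eta * G = 0.16 * 1060 = 169.6
Required area A = P / (eta * G) = 15200.0 / 169.6
A = 89.62 m^2

89.62


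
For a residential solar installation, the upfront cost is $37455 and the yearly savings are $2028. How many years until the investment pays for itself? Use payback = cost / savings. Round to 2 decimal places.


Simple payback period = initial cost / annual savings
Payback = 37455 / 2028
Payback = 18.47 years

18.47


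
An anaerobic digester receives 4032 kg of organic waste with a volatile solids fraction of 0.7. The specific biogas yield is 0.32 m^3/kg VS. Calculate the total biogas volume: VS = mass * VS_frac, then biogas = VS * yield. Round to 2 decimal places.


Compute volatile solids:
  VS = mass * VS_fraction = 4032 * 0.7 = 2822.4 kg
Calculate biogas volume:
  Biogas = VS * specific_yield = 2822.4 * 0.32
  Biogas = 903.17 m^3

903.17


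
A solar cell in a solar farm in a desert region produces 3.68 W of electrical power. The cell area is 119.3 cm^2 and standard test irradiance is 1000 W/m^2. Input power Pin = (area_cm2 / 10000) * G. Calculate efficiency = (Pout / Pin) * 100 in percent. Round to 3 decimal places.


First compute the input power:
  Pin = area_cm2 / 10000 * G = 119.3 / 10000 * 1000 = 11.93 W
Then compute efficiency:
  Efficiency = (Pout / Pin) * 100 = (3.68 / 11.93) * 100
  Efficiency = 30.847%

30.847


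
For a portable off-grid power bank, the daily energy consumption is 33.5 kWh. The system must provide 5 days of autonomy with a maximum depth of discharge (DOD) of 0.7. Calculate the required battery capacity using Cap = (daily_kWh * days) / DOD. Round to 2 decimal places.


Total energy needed = daily * days = 33.5 * 5 = 167.5 kWh
Account for depth of discharge:
  Cap = total_energy / DOD = 167.5 / 0.7
  Cap = 239.29 kWh

239.29


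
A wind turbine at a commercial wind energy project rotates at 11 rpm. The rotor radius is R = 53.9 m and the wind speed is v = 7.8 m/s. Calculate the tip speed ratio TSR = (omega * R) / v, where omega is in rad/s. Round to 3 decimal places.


Convert rotational speed to rad/s:
  omega = 11 * 2 * pi / 60 = 1.1519 rad/s
Compute tip speed:
  v_tip = omega * R = 1.1519 * 53.9 = 62.088 m/s
Tip speed ratio:
  TSR = v_tip / v_wind = 62.088 / 7.8 = 7.960

7.960


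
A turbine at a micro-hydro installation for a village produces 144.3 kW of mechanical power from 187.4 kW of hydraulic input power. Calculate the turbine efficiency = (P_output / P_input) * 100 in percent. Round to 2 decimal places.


Turbine efficiency = (output power / input power) * 100
eta = (144.3 / 187.4) * 100
eta = 77.00%

77.00


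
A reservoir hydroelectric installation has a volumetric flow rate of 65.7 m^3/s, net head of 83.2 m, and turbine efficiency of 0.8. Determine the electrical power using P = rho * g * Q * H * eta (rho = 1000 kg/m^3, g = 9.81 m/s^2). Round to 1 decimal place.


Apply the hydropower formula P = rho * g * Q * H * eta
rho * g = 1000 * 9.81 = 9810.0
P = 9810.0 * 65.7 * 83.2 * 0.8
P = 42899051.5 W

42899051.5


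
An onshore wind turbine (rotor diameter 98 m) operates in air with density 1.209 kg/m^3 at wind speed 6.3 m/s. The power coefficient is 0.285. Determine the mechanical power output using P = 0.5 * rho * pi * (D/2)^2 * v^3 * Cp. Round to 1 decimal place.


Step 1 -- Compute swept area:
  A = pi * (D/2)^2 = pi * (98/2)^2 = 7542.96 m^2
Step 2 -- Apply wind power equation:
  P = 0.5 * rho * A * v^3 * Cp
  v^3 = 6.3^3 = 250.047
  P = 0.5 * 1.209 * 7542.96 * 250.047 * 0.285
  P = 324941.2 W

324941.2


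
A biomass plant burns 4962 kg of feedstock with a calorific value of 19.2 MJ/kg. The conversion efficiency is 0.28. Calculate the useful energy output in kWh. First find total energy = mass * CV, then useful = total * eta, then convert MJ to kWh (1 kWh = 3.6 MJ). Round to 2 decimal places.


Total energy = mass * CV = 4962 * 19.2 = 95270.4 MJ
Useful energy = total * eta = 95270.4 * 0.28 = 26675.71 MJ
Convert to kWh: 26675.71 / 3.6
Useful energy = 7409.92 kWh

7409.92


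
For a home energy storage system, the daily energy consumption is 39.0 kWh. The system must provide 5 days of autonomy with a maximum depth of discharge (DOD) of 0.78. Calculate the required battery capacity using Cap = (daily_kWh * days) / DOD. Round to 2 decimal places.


Total energy needed = daily * days = 39.0 * 5 = 195.0 kWh
Account for depth of discharge:
  Cap = total_energy / DOD = 195.0 / 0.78
  Cap = 250.00 kWh

250.00


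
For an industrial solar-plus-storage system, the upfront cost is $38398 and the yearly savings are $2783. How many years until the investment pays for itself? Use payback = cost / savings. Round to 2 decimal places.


Simple payback period = initial cost / annual savings
Payback = 38398 / 2783
Payback = 13.80 years

13.80


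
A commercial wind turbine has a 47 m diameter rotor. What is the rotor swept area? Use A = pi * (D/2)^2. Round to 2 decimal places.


Compute the rotor radius:
  r = D / 2 = 47 / 2 = 23.5 m
Calculate swept area:
  A = pi * r^2 = pi * 23.5^2
  A = 1734.94 m^2

1734.94


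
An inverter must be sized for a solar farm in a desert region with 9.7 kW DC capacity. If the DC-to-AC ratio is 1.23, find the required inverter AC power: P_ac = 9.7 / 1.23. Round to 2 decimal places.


The inverter AC capacity is determined by the DC/AC ratio.
Given: P_dc = 9.7 kW, DC/AC ratio = 1.23
P_ac = P_dc / ratio = 9.7 / 1.23
P_ac = 7.89 kW

7.89


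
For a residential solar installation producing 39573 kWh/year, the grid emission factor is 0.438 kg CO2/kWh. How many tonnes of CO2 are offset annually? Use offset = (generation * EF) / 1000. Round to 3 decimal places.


CO2 offset in kg = generation * emission_factor
CO2 offset = 39573 * 0.438 = 17332.97 kg
Convert to tonnes:
  CO2 offset = 17332.97 / 1000 = 17.333 tonnes

17.333


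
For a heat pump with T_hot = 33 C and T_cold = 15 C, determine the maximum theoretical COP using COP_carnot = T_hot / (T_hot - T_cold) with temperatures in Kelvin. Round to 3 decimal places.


Convert to Kelvin:
  T_hot = 33 + 273.15 = 306.15 K
  T_cold = 15 + 273.15 = 288.15 K
Apply Carnot COP formula:
  COP = T_hot_K / (T_hot_K - T_cold_K) = 306.15 / 18.0
  COP = 17.008

17.008


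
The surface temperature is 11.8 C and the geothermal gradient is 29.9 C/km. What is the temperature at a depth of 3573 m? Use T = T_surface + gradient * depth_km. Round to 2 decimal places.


Convert depth to km: 3573 / 1000 = 3.573 km
Temperature increase = gradient * depth_km = 29.9 * 3.573 = 106.83 C
Temperature at depth = T_surface + delta_T = 11.8 + 106.83
T = 118.63 C

118.63


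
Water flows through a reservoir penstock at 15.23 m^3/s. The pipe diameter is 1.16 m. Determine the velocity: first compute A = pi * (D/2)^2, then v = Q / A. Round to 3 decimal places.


Compute pipe cross-sectional area:
  A = pi * (D/2)^2 = pi * (1.16/2)^2 = 1.0568 m^2
Calculate velocity:
  v = Q / A = 15.23 / 1.0568
  v = 14.411 m/s

14.411


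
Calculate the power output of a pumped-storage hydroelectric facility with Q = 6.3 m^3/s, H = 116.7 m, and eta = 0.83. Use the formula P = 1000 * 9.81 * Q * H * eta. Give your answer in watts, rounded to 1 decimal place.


Apply the hydropower formula P = rho * g * Q * H * eta
rho * g = 1000 * 9.81 = 9810.0
P = 9810.0 * 6.3 * 116.7 * 0.83
P = 5986300.4 W

5986300.4


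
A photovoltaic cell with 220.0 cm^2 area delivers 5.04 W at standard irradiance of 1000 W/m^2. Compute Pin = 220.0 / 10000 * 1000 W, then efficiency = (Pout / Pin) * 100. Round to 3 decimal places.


First compute the input power:
  Pin = area_cm2 / 10000 * G = 220.0 / 10000 * 1000 = 22.0 W
Then compute efficiency:
  Efficiency = (Pout / Pin) * 100 = (5.04 / 22.0) * 100
  Efficiency = 22.909%

22.909


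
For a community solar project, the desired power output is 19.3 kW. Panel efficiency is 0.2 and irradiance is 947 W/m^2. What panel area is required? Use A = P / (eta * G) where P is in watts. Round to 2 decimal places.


Convert target power to watts: P = 19.3 * 1000 = 19300.0 W
Compute denominator: eta * G = 0.2 * 947 = 189.4
Required area A = P / (eta * G) = 19300.0 / 189.4
A = 101.90 m^2

101.90


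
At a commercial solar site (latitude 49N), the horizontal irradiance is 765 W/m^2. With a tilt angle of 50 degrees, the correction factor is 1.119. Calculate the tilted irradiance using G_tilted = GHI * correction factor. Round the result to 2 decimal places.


Identify the given values:
  GHI = 765 W/m^2, tilt correction factor = 1.119
Apply the formula G_tilted = GHI * factor:
  G_tilted = 765 * 1.119
  G_tilted = 856.04 W/m^2

856.04


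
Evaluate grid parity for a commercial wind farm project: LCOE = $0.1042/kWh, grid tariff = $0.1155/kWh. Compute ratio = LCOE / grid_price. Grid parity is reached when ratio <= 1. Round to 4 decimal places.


Compare LCOE to grid price:
  LCOE = $0.1042/kWh, Grid price = $0.1155/kWh
  Ratio = LCOE / grid_price = 0.1042 / 0.1155 = 0.9022
  Grid parity achieved (ratio <= 1)? yes

0.9022


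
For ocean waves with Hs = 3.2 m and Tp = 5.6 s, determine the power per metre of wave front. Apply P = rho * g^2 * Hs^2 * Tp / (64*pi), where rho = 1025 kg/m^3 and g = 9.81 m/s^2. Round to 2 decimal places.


Apply wave power formula:
  g^2 = 9.81^2 = 96.2361
  Hs^2 = 3.2^2 = 10.24
  Numerator = rho * g^2 * Hs^2 * Tp = 1025 * 96.2361 * 10.24 * 5.6 = 5656526.99
  Denominator = 64 * pi = 201.0619
  P = 5656526.99 / 201.0619 = 28133.26 W/m

28133.26


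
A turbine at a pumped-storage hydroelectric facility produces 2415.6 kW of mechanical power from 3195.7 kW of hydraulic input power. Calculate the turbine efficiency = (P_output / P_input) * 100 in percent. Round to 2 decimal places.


Turbine efficiency = (output power / input power) * 100
eta = (2415.6 / 3195.7) * 100
eta = 75.59%

75.59


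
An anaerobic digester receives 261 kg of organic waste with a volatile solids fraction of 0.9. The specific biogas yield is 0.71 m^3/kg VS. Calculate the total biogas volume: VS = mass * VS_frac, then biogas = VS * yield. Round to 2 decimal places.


Compute volatile solids:
  VS = mass * VS_fraction = 261 * 0.9 = 234.9 kg
Calculate biogas volume:
  Biogas = VS * specific_yield = 234.9 * 0.71
  Biogas = 166.78 m^3

166.78


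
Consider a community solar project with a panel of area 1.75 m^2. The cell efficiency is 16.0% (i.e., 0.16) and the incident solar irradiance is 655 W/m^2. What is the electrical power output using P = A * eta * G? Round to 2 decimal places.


Use the solar power formula P = A * eta * G.
Given: A = 1.75 m^2, eta = 0.16, G = 655 W/m^2
P = 1.75 * 0.16 * 655
P = 183.40 W

183.40


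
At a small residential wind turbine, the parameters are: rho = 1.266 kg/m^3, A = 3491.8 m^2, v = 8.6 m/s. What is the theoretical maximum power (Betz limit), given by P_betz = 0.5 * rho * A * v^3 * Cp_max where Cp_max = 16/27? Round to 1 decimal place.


The Betz coefficient Cp_max = 16/27 = 0.5926
v^3 = 8.6^3 = 636.056
P_betz = 0.5 * rho * A * v^3 * Cp_max
P_betz = 0.5 * 1.266 * 3491.8 * 636.056 * 0.5926
P_betz = 833114.4 W

833114.4


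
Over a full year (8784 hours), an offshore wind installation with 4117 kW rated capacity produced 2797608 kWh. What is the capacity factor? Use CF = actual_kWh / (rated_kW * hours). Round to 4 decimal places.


Capacity factor = actual output / maximum possible output
Maximum possible = rated * hours = 4117 * 8784 = 36163728 kWh
CF = 2797608 / 36163728
CF = 0.0774

0.0774


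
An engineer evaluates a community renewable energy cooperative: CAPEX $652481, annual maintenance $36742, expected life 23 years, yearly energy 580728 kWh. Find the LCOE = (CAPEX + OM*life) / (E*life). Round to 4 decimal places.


Total cost = CAPEX + OM * lifetime = 652481 + 36742 * 23 = 652481 + 845066 = 1497547
Total generation = annual * lifetime = 580728 * 23 = 13356744 kWh
LCOE = 1497547 / 13356744
LCOE = 0.1121 $/kWh

0.1121


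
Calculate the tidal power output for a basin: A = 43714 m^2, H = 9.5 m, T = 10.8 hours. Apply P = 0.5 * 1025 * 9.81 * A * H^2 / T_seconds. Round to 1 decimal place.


Convert period to seconds: T = 10.8 * 3600 = 38880.0 s
H^2 = 9.5^2 = 90.25
P = 0.5 * rho * g * A * H^2 / T
P = 0.5 * 1025 * 9.81 * 43714 * 90.25 / 38880.0
P = 510157.6 W

510157.6


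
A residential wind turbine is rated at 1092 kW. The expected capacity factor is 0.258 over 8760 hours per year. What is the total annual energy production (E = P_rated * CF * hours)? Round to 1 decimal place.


Annual energy = rated_kW * capacity_factor * hours_per_year
Given: P_rated = 1092 kW, CF = 0.258, hours = 8760
E = 1092 * 0.258 * 8760
E = 2468007.4 kWh

2468007.4


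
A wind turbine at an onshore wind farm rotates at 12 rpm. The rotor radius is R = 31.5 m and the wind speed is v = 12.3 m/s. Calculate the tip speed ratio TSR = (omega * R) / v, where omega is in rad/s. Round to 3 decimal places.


Convert rotational speed to rad/s:
  omega = 12 * 2 * pi / 60 = 1.2566 rad/s
Compute tip speed:
  v_tip = omega * R = 1.2566 * 31.5 = 39.584 m/s
Tip speed ratio:
  TSR = v_tip / v_wind = 39.584 / 12.3 = 3.218

3.218


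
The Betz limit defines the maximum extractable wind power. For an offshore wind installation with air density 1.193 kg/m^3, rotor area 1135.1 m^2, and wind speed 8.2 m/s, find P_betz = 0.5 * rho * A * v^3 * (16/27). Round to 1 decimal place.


The Betz coefficient Cp_max = 16/27 = 0.5926
v^3 = 8.2^3 = 551.368
P_betz = 0.5 * rho * A * v^3 * Cp_max
P_betz = 0.5 * 1.193 * 1135.1 * 551.368 * 0.5926
P_betz = 221229.1 W

221229.1


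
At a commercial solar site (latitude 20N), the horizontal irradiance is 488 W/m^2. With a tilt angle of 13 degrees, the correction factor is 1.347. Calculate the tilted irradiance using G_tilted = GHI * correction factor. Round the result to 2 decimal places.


Identify the given values:
  GHI = 488 W/m^2, tilt correction factor = 1.347
Apply the formula G_tilted = GHI * factor:
  G_tilted = 488 * 1.347
  G_tilted = 657.34 W/m^2

657.34


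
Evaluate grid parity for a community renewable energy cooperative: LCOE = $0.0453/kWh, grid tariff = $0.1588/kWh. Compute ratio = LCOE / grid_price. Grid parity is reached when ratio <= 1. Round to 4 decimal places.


Compare LCOE to grid price:
  LCOE = $0.0453/kWh, Grid price = $0.1588/kWh
  Ratio = LCOE / grid_price = 0.0453 / 0.1588 = 0.2853
  Grid parity achieved (ratio <= 1)? yes

0.2853


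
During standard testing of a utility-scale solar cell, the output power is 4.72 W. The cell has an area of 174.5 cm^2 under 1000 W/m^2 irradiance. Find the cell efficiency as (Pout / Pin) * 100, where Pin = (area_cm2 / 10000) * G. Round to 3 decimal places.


First compute the input power:
  Pin = area_cm2 / 10000 * G = 174.5 / 10000 * 1000 = 17.45 W
Then compute efficiency:
  Efficiency = (Pout / Pin) * 100 = (4.72 / 17.45) * 100
  Efficiency = 27.049%

27.049


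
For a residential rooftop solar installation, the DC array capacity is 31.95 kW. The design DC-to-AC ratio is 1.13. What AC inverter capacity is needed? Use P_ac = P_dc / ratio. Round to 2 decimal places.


The inverter AC capacity is determined by the DC/AC ratio.
Given: P_dc = 31.95 kW, DC/AC ratio = 1.13
P_ac = P_dc / ratio = 31.95 / 1.13
P_ac = 28.27 kW

28.27


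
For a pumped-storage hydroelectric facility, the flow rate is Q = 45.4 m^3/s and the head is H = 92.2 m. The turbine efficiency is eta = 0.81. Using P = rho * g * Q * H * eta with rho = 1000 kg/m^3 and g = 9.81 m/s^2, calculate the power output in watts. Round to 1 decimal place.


Apply the hydropower formula P = rho * g * Q * H * eta
rho * g = 1000 * 9.81 = 9810.0
P = 9810.0 * 45.4 * 92.2 * 0.81
P = 33261421.1 W

33261421.1


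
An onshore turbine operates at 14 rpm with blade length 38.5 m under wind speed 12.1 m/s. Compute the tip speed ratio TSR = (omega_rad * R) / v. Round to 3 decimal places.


Convert rotational speed to rad/s:
  omega = 14 * 2 * pi / 60 = 1.4661 rad/s
Compute tip speed:
  v_tip = omega * R = 1.4661 * 38.5 = 56.444 m/s
Tip speed ratio:
  TSR = v_tip / v_wind = 56.444 / 12.1 = 4.665

4.665


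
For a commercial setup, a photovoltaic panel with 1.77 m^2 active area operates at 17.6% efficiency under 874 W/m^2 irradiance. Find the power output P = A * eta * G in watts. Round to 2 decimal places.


Use the solar power formula P = A * eta * G.
Given: A = 1.77 m^2, eta = 0.176, G = 874 W/m^2
P = 1.77 * 0.176 * 874
P = 272.27 W

272.27


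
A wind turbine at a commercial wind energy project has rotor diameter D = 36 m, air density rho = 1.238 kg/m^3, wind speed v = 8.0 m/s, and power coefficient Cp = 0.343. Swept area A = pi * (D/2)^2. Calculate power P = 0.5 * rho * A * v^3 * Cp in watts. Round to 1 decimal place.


Step 1 -- Compute swept area:
  A = pi * (D/2)^2 = pi * (36/2)^2 = 1017.88 m^2
Step 2 -- Apply wind power equation:
  P = 0.5 * rho * A * v^3 * Cp
  v^3 = 8.0^3 = 512.0
  P = 0.5 * 1.238 * 1017.88 * 512.0 * 0.343
  P = 110649.5 W

110649.5


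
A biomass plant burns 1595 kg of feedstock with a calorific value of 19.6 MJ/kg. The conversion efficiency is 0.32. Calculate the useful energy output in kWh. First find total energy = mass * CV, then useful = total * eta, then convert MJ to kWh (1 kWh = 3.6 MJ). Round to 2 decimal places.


Total energy = mass * CV = 1595 * 19.6 = 31262.0 MJ
Useful energy = total * eta = 31262.0 * 0.32 = 10003.84 MJ
Convert to kWh: 10003.84 / 3.6
Useful energy = 2778.84 kWh

2778.84


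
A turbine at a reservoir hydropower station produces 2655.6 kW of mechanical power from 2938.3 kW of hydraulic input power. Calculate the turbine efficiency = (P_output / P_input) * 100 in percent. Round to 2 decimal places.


Turbine efficiency = (output power / input power) * 100
eta = (2655.6 / 2938.3) * 100
eta = 90.38%

90.38


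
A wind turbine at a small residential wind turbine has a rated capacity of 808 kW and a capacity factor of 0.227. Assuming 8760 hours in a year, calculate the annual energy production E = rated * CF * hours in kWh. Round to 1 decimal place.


Annual energy = rated_kW * capacity_factor * hours_per_year
Given: P_rated = 808 kW, CF = 0.227, hours = 8760
E = 808 * 0.227 * 8760
E = 1606724.2 kWh

1606724.2


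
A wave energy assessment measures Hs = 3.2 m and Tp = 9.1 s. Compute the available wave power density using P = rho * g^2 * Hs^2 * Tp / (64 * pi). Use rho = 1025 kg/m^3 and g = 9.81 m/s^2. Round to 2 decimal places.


Apply wave power formula:
  g^2 = 9.81^2 = 96.2361
  Hs^2 = 3.2^2 = 10.24
  Numerator = rho * g^2 * Hs^2 * Tp = 1025 * 96.2361 * 10.24 * 9.1 = 9191856.36
  Denominator = 64 * pi = 201.0619
  P = 9191856.36 / 201.0619 = 45716.54 W/m

45716.54


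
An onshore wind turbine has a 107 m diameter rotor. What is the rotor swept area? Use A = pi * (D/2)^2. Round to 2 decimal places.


Compute the rotor radius:
  r = D / 2 = 107 / 2 = 53.5 m
Calculate swept area:
  A = pi * r^2 = pi * 53.5^2
  A = 8992.02 m^2

8992.02


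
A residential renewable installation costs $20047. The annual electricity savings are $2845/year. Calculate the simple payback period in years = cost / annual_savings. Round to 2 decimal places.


Simple payback period = initial cost / annual savings
Payback = 20047 / 2845
Payback = 7.05 years

7.05


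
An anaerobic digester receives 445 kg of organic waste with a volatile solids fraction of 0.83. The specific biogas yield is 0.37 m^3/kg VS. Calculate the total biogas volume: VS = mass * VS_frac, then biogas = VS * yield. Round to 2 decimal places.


Compute volatile solids:
  VS = mass * VS_fraction = 445 * 0.83 = 369.35 kg
Calculate biogas volume:
  Biogas = VS * specific_yield = 369.35 * 0.37
  Biogas = 136.66 m^3

136.66


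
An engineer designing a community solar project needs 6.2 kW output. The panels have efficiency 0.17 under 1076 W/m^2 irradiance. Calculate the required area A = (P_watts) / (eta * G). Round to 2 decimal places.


Convert target power to watts: P = 6.2 * 1000 = 6200.0 W
Compute denominator: eta * G = 0.17 * 1076 = 182.92
Required area A = P / (eta * G) = 6200.0 / 182.92
A = 33.89 m^2

33.89
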